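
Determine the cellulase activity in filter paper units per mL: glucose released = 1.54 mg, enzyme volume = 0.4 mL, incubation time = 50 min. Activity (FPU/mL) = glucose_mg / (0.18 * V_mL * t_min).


Activity = glucose_mg / (0.18 mg/umol * V_mL * t_min)
= 1.54 / (0.18 * 0.4 * 50)
= 0.4278 FPU/mL

0.4278 FPU/mL


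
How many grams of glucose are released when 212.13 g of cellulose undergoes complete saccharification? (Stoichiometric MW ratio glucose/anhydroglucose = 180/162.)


glucose = cellulose * 180/162
= 212.13 * 180/162
= 235.7000 g

235.7000 g


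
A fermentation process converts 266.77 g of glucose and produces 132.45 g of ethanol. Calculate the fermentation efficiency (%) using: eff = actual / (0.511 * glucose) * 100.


Fermentation efficiency = (actual / (0.511 * glucose)) * 100
= (132.45 / (0.511 * 266.77)) * 100
= 97.1615%

97.1615%


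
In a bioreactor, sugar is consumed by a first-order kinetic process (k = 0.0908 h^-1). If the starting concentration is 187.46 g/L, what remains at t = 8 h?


S = S0 * exp(-k * t)
S = 187.46 * exp(-0.0908 * 8)
S = 90.6645 g/L

90.6645 g/L


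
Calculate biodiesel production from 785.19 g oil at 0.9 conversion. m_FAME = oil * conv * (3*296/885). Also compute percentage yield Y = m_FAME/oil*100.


m_FAME = oil * conv * (3 * 296 / 885) = oil * conv * (888/885)
= 785.19 * 0.9 * 888 / 885
= 709.0665 g
Y = m_FAME / oil * 100 = conv * (888/885) * 100
= 0.9 * 888 / 885 * 100
= 90.31%

709.0665 g FAME; Y = 90.31%


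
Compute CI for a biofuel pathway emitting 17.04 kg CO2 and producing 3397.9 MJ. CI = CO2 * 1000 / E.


CI = CO2 * 1000 / E
= 17.04 * 1000 / 3397.9
= 5.0149 g CO2/MJ

5.0149 g CO2/MJ


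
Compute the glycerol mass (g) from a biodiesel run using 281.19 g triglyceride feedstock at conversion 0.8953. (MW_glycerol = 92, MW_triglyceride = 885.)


glycerol = oil * conv * (92/885)
= 281.19 * 0.8953 * 92 / 885
= 26.1706 g

26.1706 g


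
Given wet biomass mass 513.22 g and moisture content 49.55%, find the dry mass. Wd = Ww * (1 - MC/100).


Wd = Ww * (1 - MC/100)
= 513.22 * (1 - 49.55/100)
= 258.9195 g

258.9195 g


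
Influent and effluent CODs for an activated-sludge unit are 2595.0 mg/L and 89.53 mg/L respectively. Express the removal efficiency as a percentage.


eta = (COD_in - COD_out) / COD_in * 100
= (2595.0 - 89.53) / 2595.0 * 100
= 96.5499%

96.5499%


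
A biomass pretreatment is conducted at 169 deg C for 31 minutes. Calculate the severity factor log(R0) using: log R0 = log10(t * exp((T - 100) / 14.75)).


logR0 = log10(t * exp((T - 100) / 14.75))
= log10(31 * exp((169 - 100) / 14.75))
= 3.5230

3.5230


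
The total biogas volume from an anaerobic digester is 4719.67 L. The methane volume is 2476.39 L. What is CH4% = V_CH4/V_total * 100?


CH4% = V_CH4 / V_total * 100
= 2476.39 / 4719.67 * 100
= 52.4696%

52.4696%


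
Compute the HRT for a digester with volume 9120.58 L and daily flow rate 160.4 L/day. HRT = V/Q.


HRT = V / Q
= 9120.58 / 160.4
= 56.8615 days

56.8615 days


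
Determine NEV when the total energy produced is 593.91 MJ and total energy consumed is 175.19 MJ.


NEV = E_out - E_in
= 593.91 - 175.19
= 418.7200 MJ

418.7200 MJ


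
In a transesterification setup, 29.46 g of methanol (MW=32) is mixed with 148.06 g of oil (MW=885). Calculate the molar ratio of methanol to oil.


Molar ratio = n_MeOH / n_oil = (MeOH/32) / (oil/885) = (MeOH * 885) / (32 * oil)
= (29.46 * 885) / (32 * 148.06)
= 5.5029

5.5029


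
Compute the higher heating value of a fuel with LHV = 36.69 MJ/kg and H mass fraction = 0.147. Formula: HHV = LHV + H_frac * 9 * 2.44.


HHV = LHV + H_frac * 9 * 2.44
= 36.69 + 0.147 * 9 * 2.44
= 39.9181 MJ/kg

39.9181 MJ/kg


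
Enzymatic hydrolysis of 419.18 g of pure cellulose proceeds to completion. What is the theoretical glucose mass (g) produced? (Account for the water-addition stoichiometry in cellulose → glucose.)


glucose = cellulose * 180/162
= 419.18 * 180/162
= 465.7556 g

465.7556 g


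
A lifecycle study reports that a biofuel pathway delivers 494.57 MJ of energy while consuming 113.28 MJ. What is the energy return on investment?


EROI = E_out / E_in
= 494.57 / 113.28
= 4.3659

4.3659


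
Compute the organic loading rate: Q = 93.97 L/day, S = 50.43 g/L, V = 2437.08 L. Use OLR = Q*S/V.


OLR = Q * S / V
= 93.97 * 50.43 / 2437.08
= 1.9445 g/L/day

1.9445 g/L/day


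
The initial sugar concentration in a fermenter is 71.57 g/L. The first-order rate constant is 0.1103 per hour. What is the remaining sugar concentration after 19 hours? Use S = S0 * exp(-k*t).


S = S0 * exp(-k * t)
S = 71.57 * exp(-0.1103 * 19)
S = 8.8020 g/L

8.8020 g/L


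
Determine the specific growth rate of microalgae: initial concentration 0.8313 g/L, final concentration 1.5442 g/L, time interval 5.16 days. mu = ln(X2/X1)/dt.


mu = ln(X2/X1) / dt
= ln(1.5442/0.8313) / 5.16
= 0.1200 per day

0.1200 per day


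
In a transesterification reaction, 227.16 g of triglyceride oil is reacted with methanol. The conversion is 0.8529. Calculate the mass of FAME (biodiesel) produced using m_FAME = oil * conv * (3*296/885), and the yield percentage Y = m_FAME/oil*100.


m_FAME = oil * conv * (3 * 296 / 885) = oil * conv * (888/885)
= 227.16 * 0.8529 * 888 / 885
= 194.4015 g
Y = m_FAME / oil * 100 = conv * (888/885) * 100
= 0.8529 * 888 / 885 * 100
= 85.58%

194.4015 g FAME; Y = 85.58%


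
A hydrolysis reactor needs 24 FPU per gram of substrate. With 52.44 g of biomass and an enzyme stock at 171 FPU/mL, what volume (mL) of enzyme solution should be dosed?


V = dosage * m_sub / activity
V = 24 * 52.44 / 171
V = 7.3600 mL

7.3600 mL


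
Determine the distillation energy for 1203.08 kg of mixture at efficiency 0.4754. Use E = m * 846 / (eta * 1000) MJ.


E = m * 846 / (eta * 1000)
= 1203.08 * 846 / (0.4754 * 1000)
= 2140.9459 MJ

2140.9459 MJ


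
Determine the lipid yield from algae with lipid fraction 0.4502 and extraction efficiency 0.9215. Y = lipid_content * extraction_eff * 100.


Y = lipid_content * extraction_eff * 100
= 0.4502 * 0.9215 * 100
= 41.4859%

41.4859%


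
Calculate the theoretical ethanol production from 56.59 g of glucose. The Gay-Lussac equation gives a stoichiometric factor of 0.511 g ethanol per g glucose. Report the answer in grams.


Theoretical ethanol yield: m_EtOH = 0.511 * m_glucose
m_EtOH = 0.511 * 56.59 = 28.9175 g

28.9175 g


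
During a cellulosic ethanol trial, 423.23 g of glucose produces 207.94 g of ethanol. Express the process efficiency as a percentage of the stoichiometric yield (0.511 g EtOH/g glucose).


Fermentation efficiency = (actual / (0.511 * glucose)) * 100
= (207.94 / (0.511 * 423.23)) * 100
= 96.1481%

96.1481%


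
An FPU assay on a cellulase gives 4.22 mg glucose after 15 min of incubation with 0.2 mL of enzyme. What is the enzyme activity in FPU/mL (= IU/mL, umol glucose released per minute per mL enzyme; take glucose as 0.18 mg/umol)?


Activity = glucose_mg / (0.18 mg/umol * V_mL * t_min)
= 4.22 / (0.18 * 0.2 * 15)
= 7.8148 FPU/mL

7.8148 FPU/mL


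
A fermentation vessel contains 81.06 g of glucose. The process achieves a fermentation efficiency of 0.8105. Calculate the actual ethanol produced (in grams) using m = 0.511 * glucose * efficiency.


Actual ethanol: m = 0.511 * 81.06 * 0.8105
m = 33.5723 g

33.5723 g


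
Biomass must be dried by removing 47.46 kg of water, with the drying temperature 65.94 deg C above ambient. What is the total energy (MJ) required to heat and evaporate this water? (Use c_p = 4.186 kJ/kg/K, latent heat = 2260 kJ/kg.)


E = m_water * (4.186 * dT + 2260) / 1000
= 47.46 * (4.186 * 65.94 + 2260) / 1000
= 120.3597 MJ

120.3597 MJ


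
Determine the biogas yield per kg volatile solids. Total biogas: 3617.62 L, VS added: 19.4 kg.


Y = V / VS
= 3617.62 / 19.4
= 186.4753 L/kg VS

186.4753 L/kg VS


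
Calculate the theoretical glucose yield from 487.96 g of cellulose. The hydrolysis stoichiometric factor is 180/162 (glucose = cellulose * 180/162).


glucose = cellulose * 180/162
= 487.96 * 180/162
= 542.1778 g

542.1778 g


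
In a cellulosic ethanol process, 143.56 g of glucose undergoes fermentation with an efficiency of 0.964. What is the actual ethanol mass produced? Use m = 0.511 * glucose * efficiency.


Actual ethanol: m = 0.511 * 143.56 * 0.964
m = 70.7182 g

70.7182 g


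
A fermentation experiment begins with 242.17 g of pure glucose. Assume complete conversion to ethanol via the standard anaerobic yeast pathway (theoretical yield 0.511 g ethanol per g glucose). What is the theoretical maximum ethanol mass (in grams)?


Theoretical ethanol yield: m_EtOH = 0.511 * m_glucose
m_EtOH = 0.511 * 242.17 = 123.7489 g

123.7489 g


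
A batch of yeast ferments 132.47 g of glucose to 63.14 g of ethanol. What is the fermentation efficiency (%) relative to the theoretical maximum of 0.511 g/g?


Fermentation efficiency = (actual / (0.511 * glucose)) * 100
= (63.14 / (0.511 * 132.47)) * 100
= 93.2752%

93.2752%


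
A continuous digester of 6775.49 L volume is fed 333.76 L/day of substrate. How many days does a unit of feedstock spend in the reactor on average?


HRT = V / Q
= 6775.49 / 333.76
= 20.3005 days

20.3005 days


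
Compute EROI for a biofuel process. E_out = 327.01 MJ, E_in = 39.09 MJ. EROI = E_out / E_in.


EROI = E_out / E_in
= 327.01 / 39.09
= 8.3656

8.3656


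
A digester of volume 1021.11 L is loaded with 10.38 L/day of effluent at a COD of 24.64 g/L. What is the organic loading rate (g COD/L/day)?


OLR = Q * S / V
= 10.38 * 24.64 / 1021.11
= 0.2505 g/L/day

0.2505 g/L/day


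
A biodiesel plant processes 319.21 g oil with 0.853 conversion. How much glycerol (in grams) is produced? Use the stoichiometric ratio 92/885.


glycerol = oil * conv * (92/885)
= 319.21 * 0.853 * 92 / 885
= 28.3055 g

28.3055 g


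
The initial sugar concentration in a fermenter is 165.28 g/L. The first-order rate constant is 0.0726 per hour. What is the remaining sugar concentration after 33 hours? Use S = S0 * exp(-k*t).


S = S0 * exp(-k * t)
S = 165.28 * exp(-0.0726 * 33)
S = 15.0570 g/L

15.0570 g/L


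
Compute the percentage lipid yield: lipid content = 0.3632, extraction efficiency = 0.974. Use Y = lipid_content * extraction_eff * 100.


Y = lipid_content * extraction_eff * 100
= 0.3632 * 0.974 * 100
= 35.3757%

35.3757%


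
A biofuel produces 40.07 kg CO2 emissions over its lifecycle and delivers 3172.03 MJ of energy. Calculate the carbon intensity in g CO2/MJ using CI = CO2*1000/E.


CI = CO2 * 1000 / E
= 40.07 * 1000 / 3172.03
= 12.6323 g CO2/MJ

12.6323 g CO2/MJ


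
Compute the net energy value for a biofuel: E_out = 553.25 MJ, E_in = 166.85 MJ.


NEV = E_out - E_in
= 553.25 - 166.85
= 386.4000 MJ

386.4000 MJ


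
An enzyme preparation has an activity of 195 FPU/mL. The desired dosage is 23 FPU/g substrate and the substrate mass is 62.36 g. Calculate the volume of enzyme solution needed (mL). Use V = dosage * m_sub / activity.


V = dosage * m_sub / activity
V = 23 * 62.36 / 195
V = 7.3553 mL

7.3553 mL


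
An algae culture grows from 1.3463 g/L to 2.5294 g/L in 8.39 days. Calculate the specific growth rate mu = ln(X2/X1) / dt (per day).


mu = ln(X2/X1) / dt
= ln(2.5294/1.3463) / 8.39
= 0.0752 per day

0.0752 per day


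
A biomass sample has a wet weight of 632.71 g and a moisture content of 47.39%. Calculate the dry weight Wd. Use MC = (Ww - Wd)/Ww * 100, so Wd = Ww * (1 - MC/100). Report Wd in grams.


Wd = Ww * (1 - MC/100)
= 632.71 * (1 - 47.39/100)
= 332.8687 g

332.8687 g


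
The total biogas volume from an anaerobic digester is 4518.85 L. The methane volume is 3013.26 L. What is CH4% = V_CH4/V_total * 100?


CH4% = V_CH4 / V_total * 100
= 3013.26 / 4518.85 * 100
= 66.6820%

66.6820%


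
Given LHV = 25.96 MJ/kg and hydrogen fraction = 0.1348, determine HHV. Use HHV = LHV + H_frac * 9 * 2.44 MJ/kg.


HHV = LHV + H_frac * 9 * 2.44
= 25.96 + 0.1348 * 9 * 2.44
= 28.9202 MJ/kg

28.9202 MJ/kg


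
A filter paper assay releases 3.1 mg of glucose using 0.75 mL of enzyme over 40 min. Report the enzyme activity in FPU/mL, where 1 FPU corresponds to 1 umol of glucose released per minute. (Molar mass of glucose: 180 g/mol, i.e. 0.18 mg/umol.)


Activity = glucose_mg / (0.18 mg/umol * V_mL * t_min)
= 3.1 / (0.18 * 0.75 * 40)
= 0.5741 FPU/mL

0.5741 FPU/mL


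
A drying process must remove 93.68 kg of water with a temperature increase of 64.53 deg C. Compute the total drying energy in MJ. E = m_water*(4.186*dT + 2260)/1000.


E = m_water * (4.186 * dT + 2260) / 1000
= 93.68 * (4.186 * 64.53 + 2260) / 1000
= 237.0219 MJ

237.0219 MJ


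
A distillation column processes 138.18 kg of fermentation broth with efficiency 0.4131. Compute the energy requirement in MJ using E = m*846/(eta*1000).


E = m * 846 / (eta * 1000)
= 138.18 * 846 / (0.4131 * 1000)
= 282.9830 MJ

282.9830 MJ


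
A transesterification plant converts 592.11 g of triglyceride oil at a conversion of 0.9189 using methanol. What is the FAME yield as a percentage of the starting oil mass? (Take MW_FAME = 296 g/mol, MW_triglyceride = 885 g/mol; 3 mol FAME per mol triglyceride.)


m_FAME = oil * conv * (3 * 296 / 885) = oil * conv * (888/885)
= 592.11 * 0.9189 * 888 / 885
= 545.9343 g
Y = m_FAME / oil * 100 = conv * (888/885) * 100
= 0.9189 * 888 / 885 * 100
= 92.20%

92.20%


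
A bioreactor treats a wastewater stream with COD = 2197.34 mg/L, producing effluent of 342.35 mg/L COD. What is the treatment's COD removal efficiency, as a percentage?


eta = (COD_in - COD_out) / COD_in * 100
= (2197.34 - 342.35) / 2197.34 * 100
= 84.4198%

84.4198%


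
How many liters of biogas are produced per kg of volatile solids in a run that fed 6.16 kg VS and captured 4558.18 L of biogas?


Y = V / VS
= 4558.18 / 6.16
= 739.9643 L/kg VS

739.9643 L/kg VS


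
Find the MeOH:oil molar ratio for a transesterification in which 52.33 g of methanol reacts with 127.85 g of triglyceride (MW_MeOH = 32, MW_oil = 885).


Molar ratio = n_MeOH / n_oil = (MeOH/32) / (oil/885) = (MeOH * 885) / (32 * oil)
= (52.33 * 885) / (32 * 127.85)
= 11.3199

11.3199


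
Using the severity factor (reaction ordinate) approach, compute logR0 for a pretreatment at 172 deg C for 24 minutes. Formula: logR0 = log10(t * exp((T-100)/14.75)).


logR0 = log10(t * exp((T - 100) / 14.75))
= log10(24 * exp((172 - 100) / 14.75))
= 3.5002

3.5002


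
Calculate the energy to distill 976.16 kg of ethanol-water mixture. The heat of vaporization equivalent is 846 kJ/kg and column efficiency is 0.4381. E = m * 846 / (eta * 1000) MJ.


E = m * 846 / (eta * 1000)
= 976.16 * 846 / (0.4381 * 1000)
= 1885.0294 MJ

1885.0294 MJ


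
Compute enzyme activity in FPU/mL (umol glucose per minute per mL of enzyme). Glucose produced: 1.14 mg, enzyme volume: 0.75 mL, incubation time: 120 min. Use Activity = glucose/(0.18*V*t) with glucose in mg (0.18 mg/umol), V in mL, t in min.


Activity = glucose_mg / (0.18 mg/umol * V_mL * t_min)
= 1.14 / (0.18 * 0.75 * 120)
= 0.0704 FPU/mL

0.0704 FPU/mL


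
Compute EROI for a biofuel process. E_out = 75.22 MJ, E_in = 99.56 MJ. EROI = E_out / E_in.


EROI = E_out / E_in
= 75.22 / 99.56
= 0.7555

0.7555


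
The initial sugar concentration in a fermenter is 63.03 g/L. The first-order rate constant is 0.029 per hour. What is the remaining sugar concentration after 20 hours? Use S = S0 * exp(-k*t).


S = S0 * exp(-k * t)
S = 63.03 * exp(-0.029 * 20)
S = 35.2904 g/L

35.2904 g/L


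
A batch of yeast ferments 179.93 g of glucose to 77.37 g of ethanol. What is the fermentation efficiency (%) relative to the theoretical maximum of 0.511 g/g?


Fermentation efficiency = (actual / (0.511 * glucose)) * 100
= (77.37 / (0.511 * 179.93)) * 100
= 84.1488%

84.1488%


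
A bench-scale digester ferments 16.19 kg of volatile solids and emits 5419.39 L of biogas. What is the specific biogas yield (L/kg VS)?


Y = V / VS
= 5419.39 / 16.19
= 334.7369 L/kg VS

334.7369 L/kg VS


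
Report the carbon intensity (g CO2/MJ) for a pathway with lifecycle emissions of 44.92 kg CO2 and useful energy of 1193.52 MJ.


CI = CO2 * 1000 / E
= 44.92 * 1000 / 1193.52
= 37.6366 g CO2/MJ

37.6366 g CO2/MJ


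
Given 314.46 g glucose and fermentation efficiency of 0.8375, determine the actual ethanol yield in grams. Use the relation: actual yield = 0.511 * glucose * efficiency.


Actual ethanol: m = 0.511 * 314.46 * 0.8375
m = 134.5771 g

134.5771 g


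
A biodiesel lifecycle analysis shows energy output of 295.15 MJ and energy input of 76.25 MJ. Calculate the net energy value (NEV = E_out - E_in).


NEV = E_out - E_in
= 295.15 - 76.25
= 218.9000 MJ

218.9000 MJ


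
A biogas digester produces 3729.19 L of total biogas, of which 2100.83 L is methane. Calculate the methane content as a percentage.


CH4% = V_CH4 / V_total * 100
= 2100.83 / 3729.19 * 100
= 56.3348%

56.3348%


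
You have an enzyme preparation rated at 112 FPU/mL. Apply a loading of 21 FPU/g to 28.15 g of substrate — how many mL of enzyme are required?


V = dosage * m_sub / activity
V = 21 * 28.15 / 112
V = 5.2781 mL

5.2781 mL


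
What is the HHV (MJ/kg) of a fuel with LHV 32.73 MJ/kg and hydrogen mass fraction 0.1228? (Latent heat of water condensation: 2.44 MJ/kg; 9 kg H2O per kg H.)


HHV = LHV + H_frac * 9 * 2.44
= 32.73 + 0.1228 * 9 * 2.44
= 35.4267 MJ/kg

35.4267 MJ/kg


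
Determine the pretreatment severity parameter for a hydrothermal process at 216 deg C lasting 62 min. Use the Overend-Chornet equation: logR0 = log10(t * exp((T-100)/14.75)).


logR0 = log10(t * exp((T - 100) / 14.75))
= log10(62 * exp((216 - 100) / 14.75))
= 5.2079

5.2079


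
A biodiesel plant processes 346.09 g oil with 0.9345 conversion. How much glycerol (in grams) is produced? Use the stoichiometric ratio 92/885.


glycerol = oil * conv * (92/885)
= 346.09 * 0.9345 * 92 / 885
= 33.6212 g

33.6212 g


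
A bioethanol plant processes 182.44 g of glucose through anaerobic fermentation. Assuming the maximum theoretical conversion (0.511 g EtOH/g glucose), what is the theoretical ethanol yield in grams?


Theoretical ethanol yield: m_EtOH = 0.511 * m_glucose
m_EtOH = 0.511 * 182.44 = 93.2268 g

93.2268 g


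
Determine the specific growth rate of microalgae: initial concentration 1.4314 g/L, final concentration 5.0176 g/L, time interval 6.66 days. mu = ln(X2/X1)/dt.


mu = ln(X2/X1) / dt
= ln(5.0176/1.4314) / 6.66
= 0.1883 per day

0.1883 per day


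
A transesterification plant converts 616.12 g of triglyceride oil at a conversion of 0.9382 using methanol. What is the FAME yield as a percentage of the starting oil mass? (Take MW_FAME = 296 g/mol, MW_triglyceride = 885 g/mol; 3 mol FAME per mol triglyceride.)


m_FAME = oil * conv * (3 * 296 / 885) = oil * conv * (888/885)
= 616.12 * 0.9382 * 888 / 885
= 580.0033 g
Y = m_FAME / oil * 100 = conv * (888/885) * 100
= 0.9382 * 888 / 885 * 100
= 94.14%

94.14%


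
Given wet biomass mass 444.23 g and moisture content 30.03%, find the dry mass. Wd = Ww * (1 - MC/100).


Wd = Ww * (1 - MC/100)
= 444.23 * (1 - 30.03/100)
= 310.8277 g

310.8277 g


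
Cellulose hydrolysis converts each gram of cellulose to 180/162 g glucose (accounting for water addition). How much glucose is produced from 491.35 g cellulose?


glucose = cellulose * 180/162
= 491.35 * 180/162
= 545.9444 g

545.9444 g


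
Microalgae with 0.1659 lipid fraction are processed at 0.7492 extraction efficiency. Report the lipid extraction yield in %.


Y = lipid_content * extraction_eff * 100
= 0.1659 * 0.7492 * 100
= 12.4292%

12.4292%


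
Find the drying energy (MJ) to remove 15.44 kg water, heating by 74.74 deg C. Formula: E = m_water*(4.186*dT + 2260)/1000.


E = m_water * (4.186 * dT + 2260) / 1000
= 15.44 * (4.186 * 74.74 + 2260) / 1000
= 39.7250 MJ

39.7250 MJ


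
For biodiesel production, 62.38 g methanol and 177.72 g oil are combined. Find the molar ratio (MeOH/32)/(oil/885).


Molar ratio = n_MeOH / n_oil = (MeOH/32) / (oil/885) = (MeOH * 885) / (32 * oil)
= (62.38 * 885) / (32 * 177.72)
= 9.7074

9.7074


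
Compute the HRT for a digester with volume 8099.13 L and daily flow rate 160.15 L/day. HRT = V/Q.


HRT = V / Q
= 8099.13 / 160.15
= 50.5722 days

50.5722 days


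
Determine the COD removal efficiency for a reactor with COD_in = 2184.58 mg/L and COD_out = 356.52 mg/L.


eta = (COD_in - COD_out) / COD_in * 100
= (2184.58 - 356.52) / 2184.58 * 100
= 83.6802%

83.6802%


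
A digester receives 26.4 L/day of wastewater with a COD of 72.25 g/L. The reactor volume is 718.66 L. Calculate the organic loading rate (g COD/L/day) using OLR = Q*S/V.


OLR = Q * S / V
= 26.4 * 72.25 / 718.66
= 2.6541 g/L/day

2.6541 g/L/day


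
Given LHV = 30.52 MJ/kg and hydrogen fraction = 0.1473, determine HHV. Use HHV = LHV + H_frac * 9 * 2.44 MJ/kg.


HHV = LHV + H_frac * 9 * 2.44
= 30.52 + 0.1473 * 9 * 2.44
= 33.7547 MJ/kg

33.7547 MJ/kg


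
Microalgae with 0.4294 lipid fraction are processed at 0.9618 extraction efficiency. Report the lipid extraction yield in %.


Y = lipid_content * extraction_eff * 100
= 0.4294 * 0.9618 * 100
= 41.2997%

41.2997%


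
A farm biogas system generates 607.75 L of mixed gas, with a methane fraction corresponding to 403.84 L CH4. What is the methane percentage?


CH4% = V_CH4 / V_total * 100
= 403.84 / 607.75 * 100
= 66.4484%

66.4484%


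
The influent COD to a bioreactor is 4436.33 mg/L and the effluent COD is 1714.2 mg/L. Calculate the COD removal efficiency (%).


eta = (COD_in - COD_out) / COD_in * 100
= (4436.33 - 1714.2) / 4436.33 * 100
= 61.3600%

61.3600%


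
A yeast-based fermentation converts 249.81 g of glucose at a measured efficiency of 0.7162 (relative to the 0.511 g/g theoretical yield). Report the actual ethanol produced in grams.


Actual ethanol: m = 0.511 * 249.81 * 0.7162
m = 91.4250 g

91.4250 g


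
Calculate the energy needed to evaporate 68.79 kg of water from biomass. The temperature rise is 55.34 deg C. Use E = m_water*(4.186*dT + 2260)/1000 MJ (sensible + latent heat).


E = m_water * (4.186 * dT + 2260) / 1000
= 68.79 * (4.186 * 55.34 + 2260) / 1000
= 171.4008 MJ

171.4008 MJ


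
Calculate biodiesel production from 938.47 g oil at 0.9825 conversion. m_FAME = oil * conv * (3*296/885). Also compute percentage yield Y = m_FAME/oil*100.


m_FAME = oil * conv * (3 * 296 / 885) = oil * conv * (888/885)
= 938.47 * 0.9825 * 888 / 885
= 925.1724 g
Y = m_FAME / oil * 100 = conv * (888/885) * 100
= 0.9825 * 888 / 885 * 100
= 98.58%

925.1724 g FAME; Y = 98.58%


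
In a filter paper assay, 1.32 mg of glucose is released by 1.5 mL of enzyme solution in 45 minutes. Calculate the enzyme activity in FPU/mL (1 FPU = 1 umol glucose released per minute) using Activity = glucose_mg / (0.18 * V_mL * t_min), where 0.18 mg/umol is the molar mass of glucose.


Activity = glucose_mg / (0.18 mg/umol * V_mL * t_min)
= 1.32 / (0.18 * 1.5 * 45)
= 0.1086 FPU/mL

0.1086 FPU/mL


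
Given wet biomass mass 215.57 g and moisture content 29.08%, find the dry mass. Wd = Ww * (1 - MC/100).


Wd = Ww * (1 - MC/100)
= 215.57 * (1 - 29.08/100)
= 152.8822 g

152.8822 g


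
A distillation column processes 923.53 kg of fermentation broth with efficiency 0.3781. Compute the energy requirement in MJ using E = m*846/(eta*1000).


E = m * 846 / (eta * 1000)
= 923.53 * 846 / (0.3781 * 1000)
= 2066.4014 MJ

2066.4014 MJ


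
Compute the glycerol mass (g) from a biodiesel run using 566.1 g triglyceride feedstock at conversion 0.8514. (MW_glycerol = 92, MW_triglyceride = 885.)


glycerol = oil * conv * (92/885)
= 566.1 * 0.8514 * 92 / 885
= 50.1039 g

50.1039 g


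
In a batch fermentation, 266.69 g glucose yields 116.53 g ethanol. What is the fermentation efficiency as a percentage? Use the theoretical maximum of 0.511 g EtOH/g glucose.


Fermentation efficiency = (actual / (0.511 * glucose)) * 100
= (116.53 / (0.511 * 266.69)) * 100
= 85.5087%

85.5087%


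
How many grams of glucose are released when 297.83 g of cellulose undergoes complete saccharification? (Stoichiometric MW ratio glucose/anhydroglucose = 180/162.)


glucose = cellulose * 180/162
= 297.83 * 180/162
= 330.9222 g

330.9222 g


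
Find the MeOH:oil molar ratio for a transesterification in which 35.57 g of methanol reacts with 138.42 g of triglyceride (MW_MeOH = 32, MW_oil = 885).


Molar ratio = n_MeOH / n_oil = (MeOH/32) / (oil/885) = (MeOH * 885) / (32 * oil)
= (35.57 * 885) / (32 * 138.42)
= 7.1069

7.1069


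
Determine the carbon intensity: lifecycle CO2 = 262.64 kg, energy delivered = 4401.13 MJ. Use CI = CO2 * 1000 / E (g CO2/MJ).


CI = CO2 * 1000 / E
= 262.64 * 1000 / 4401.13
= 59.6756 g CO2/MJ

59.6756 g CO2/MJ


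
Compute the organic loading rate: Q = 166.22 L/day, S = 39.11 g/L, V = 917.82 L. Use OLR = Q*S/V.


OLR = Q * S / V
= 166.22 * 39.11 / 917.82
= 7.0829 g/L/day

7.0829 g/L/day


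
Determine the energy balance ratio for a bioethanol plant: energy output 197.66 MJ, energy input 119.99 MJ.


EROI = E_out / E_in
= 197.66 / 119.99
= 1.6473

1.6473


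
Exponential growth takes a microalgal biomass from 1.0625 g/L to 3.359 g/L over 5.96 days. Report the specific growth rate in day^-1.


mu = ln(X2/X1) / dt
= ln(3.359/1.0625) / 5.96
= 0.1931 per day

0.1931 per day


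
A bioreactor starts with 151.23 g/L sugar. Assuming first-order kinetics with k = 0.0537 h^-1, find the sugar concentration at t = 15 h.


S = S0 * exp(-k * t)
S = 151.23 * exp(-0.0537 * 15)
S = 67.5793 g/L

67.5793 g/L


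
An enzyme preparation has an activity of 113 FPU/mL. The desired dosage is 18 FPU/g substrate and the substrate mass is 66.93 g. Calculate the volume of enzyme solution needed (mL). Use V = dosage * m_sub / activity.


V = dosage * m_sub / activity
V = 18 * 66.93 / 113
V = 10.6614 mL

10.6614 mL


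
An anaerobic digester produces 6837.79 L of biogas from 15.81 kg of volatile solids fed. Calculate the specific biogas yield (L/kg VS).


Y = V / VS
= 6837.79 / 15.81
= 432.4978 L/kg VS

432.4978 L/kg VS


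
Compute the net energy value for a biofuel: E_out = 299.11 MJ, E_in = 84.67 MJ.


NEV = E_out - E_in
= 299.11 - 84.67
= 214.4400 MJ

214.4400 MJ


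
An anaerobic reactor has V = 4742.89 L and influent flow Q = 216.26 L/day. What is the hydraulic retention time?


HRT = V / Q
= 4742.89 / 216.26
= 21.9314 days

21.9314 days


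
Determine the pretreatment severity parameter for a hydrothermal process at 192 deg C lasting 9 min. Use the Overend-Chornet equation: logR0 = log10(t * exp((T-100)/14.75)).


logR0 = log10(t * exp((T - 100) / 14.75))
= log10(9 * exp((192 - 100) / 14.75))
= 3.6631

3.6631


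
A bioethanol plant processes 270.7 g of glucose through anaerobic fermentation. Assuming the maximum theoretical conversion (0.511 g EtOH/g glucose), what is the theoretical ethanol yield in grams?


Theoretical ethanol yield: m_EtOH = 0.511 * m_glucose
m_EtOH = 0.511 * 270.7 = 138.3277 g

138.3277 g


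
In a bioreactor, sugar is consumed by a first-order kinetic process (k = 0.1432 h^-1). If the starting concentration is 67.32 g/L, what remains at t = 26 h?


S = S0 * exp(-k * t)
S = 67.32 * exp(-0.1432 * 26)
S = 1.6262 g/L

1.6262 g/L


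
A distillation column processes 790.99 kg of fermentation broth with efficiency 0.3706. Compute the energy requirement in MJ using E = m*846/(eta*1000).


E = m * 846 / (eta * 1000)
= 790.99 * 846 / (0.3706 * 1000)
= 1805.6598 MJ

1805.6598 MJ


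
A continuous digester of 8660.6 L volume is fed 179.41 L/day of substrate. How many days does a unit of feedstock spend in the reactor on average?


HRT = V / Q
= 8660.6 / 179.41
= 48.2727 days

48.2727 days


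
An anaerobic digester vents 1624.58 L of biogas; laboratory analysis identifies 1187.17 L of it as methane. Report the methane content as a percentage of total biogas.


CH4% = V_CH4 / V_total * 100
= 1187.17 / 1624.58 * 100
= 73.0755%

73.0755%


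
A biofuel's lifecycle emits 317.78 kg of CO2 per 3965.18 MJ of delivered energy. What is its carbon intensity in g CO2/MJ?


CI = CO2 * 1000 / E
= 317.78 * 1000 / 3965.18
= 80.1426 g CO2/MJ

80.1426 g CO2/MJ


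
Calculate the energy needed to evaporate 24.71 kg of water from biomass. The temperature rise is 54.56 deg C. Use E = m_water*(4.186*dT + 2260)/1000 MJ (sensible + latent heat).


E = m_water * (4.186 * dT + 2260) / 1000
= 24.71 * (4.186 * 54.56 + 2260) / 1000
= 61.4881 MJ

61.4881 MJ


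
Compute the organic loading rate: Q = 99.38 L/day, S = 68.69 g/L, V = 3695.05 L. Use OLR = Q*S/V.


OLR = Q * S / V
= 99.38 * 68.69 / 3695.05
= 1.8474 g/L/day

1.8474 g/L/day


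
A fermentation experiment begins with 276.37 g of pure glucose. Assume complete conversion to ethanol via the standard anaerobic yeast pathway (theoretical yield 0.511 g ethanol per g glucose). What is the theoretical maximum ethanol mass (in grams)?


Theoretical ethanol yield: m_EtOH = 0.511 * m_glucose
m_EtOH = 0.511 * 276.37 = 141.2251 g

141.2251 g


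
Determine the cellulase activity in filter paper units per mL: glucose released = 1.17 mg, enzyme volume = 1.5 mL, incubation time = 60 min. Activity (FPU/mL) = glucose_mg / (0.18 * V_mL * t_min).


Activity = glucose_mg / (0.18 mg/umol * V_mL * t_min)
= 1.17 / (0.18 * 1.5 * 60)
= 0.0722 FPU/mL

0.0722 FPU/mL


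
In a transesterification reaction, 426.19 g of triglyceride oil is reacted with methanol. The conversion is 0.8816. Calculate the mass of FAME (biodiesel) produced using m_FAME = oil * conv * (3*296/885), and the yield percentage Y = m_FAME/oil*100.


m_FAME = oil * conv * (3 * 296 / 885) = oil * conv * (888/885)
= 426.19 * 0.8816 * 888 / 885
= 377.0028 g
Y = m_FAME / oil * 100 = conv * (888/885) * 100
= 0.8816 * 888 / 885 * 100
= 88.46%

377.0028 g FAME; Y = 88.46%


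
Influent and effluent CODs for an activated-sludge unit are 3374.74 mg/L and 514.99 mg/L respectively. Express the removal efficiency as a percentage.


eta = (COD_in - COD_out) / COD_in * 100
= (3374.74 - 514.99) / 3374.74 * 100
= 84.7399%

84.7399%


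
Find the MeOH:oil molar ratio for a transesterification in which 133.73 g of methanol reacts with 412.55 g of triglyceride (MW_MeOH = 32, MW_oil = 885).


Molar ratio = n_MeOH / n_oil = (MeOH/32) / (oil/885) = (MeOH * 885) / (32 * oil)
= (133.73 * 885) / (32 * 412.55)
= 8.9649

8.9649


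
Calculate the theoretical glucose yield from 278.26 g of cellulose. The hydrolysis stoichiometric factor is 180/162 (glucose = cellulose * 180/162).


glucose = cellulose * 180/162
= 278.26 * 180/162
= 309.1778 g

309.1778 g


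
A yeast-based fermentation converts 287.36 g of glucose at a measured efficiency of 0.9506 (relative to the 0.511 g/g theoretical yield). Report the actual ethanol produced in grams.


Actual ethanol: m = 0.511 * 287.36 * 0.9506
m = 139.5870 g

139.5870 g


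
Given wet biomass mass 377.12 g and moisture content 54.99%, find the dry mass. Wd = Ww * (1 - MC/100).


Wd = Ww * (1 - MC/100)
= 377.12 * (1 - 54.99/100)
= 169.7417 g

169.7417 g


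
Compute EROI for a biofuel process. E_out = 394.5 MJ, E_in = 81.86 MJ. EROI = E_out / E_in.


EROI = E_out / E_in
= 394.5 / 81.86
= 4.8192

4.8192


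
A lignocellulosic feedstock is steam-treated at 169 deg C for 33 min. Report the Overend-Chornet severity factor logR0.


logR0 = log10(t * exp((T - 100) / 14.75))
= log10(33 * exp((169 - 100) / 14.75))
= 3.5501

3.5501


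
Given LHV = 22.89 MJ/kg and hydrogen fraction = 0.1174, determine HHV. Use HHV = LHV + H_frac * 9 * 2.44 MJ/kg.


HHV = LHV + H_frac * 9 * 2.44
= 22.89 + 0.1174 * 9 * 2.44
= 25.4681 MJ/kg

25.4681 MJ/kg


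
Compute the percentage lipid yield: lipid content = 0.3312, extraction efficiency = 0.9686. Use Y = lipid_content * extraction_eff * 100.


Y = lipid_content * extraction_eff * 100
= 0.3312 * 0.9686 * 100
= 32.0800%

32.0800%


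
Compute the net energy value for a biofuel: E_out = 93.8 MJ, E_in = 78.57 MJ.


NEV = E_out - E_in
= 93.8 - 78.57
= 15.2300 MJ

15.2300 MJ


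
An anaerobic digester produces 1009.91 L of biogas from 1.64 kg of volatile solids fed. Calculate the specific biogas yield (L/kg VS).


Y = V / VS
= 1009.91 / 1.64
= 615.7988 L/kg VS

615.7988 L/kg VS


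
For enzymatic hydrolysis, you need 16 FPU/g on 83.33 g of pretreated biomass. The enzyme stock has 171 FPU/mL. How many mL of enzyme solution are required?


V = dosage * m_sub / activity
V = 16 * 83.33 / 171
V = 7.7970 mL

7.7970 mL


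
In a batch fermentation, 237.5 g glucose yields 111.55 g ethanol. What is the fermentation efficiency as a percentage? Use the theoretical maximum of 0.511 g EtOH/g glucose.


Fermentation efficiency = (actual / (0.511 * glucose)) * 100
= (111.55 / (0.511 * 237.5)) * 100
= 91.9147%

91.9147%


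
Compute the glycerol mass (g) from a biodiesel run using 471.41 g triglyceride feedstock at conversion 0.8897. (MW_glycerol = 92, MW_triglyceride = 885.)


glycerol = oil * conv * (92/885)
= 471.41 * 0.8897 * 92 / 885
= 43.6000 g

43.6000 g


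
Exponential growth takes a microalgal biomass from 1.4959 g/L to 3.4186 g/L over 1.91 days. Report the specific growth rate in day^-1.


mu = ln(X2/X1) / dt
= ln(3.4186/1.4959) / 1.91
= 0.4327 per day

0.4327 per day


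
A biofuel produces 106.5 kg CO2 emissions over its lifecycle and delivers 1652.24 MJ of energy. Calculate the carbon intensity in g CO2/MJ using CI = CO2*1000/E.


CI = CO2 * 1000 / E
= 106.5 * 1000 / 1652.24
= 64.4579 g CO2/MJ

64.4579 g CO2/MJ


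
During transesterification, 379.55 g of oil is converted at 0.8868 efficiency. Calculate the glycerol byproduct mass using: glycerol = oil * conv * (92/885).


glycerol = oil * conv * (92/885)
= 379.55 * 0.8868 * 92 / 885
= 34.9896 g

34.9896 g


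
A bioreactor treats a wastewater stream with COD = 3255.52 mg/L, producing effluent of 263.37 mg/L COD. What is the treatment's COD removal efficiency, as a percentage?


eta = (COD_in - COD_out) / COD_in * 100
= (3255.52 - 263.37) / 3255.52 * 100
= 91.9100%

91.9100%


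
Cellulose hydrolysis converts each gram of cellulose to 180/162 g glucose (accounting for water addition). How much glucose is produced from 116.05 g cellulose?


glucose = cellulose * 180/162
= 116.05 * 180/162
= 128.9444 g

128.9444 g


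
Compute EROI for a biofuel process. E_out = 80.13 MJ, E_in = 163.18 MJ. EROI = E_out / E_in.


EROI = E_out / E_in
= 80.13 / 163.18
= 0.4911

0.4911


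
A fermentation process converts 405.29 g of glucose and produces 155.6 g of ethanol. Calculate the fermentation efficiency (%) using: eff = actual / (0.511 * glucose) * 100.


Fermentation efficiency = (actual / (0.511 * glucose)) * 100
= (155.6 / (0.511 * 405.29)) * 100
= 75.1316%

75.1316%


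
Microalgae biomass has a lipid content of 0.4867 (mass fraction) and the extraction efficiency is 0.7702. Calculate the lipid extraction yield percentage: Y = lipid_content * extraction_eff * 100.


Y = lipid_content * extraction_eff * 100
= 0.4867 * 0.7702 * 100
= 37.4856%

37.4856%


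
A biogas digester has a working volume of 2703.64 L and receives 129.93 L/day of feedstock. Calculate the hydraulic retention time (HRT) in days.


HRT = V / Q
= 2703.64 / 129.93
= 20.8084 days

20.8084 days


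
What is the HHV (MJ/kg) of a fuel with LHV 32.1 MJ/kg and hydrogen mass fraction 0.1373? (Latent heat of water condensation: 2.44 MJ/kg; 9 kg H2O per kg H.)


HHV = LHV + H_frac * 9 * 2.44
= 32.1 + 0.1373 * 9 * 2.44
= 35.1151 MJ/kg

35.1151 MJ/kg


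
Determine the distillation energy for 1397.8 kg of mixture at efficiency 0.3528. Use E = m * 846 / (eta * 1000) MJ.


E = m * 846 / (eta * 1000)
= 1397.8 * 846 / (0.3528 * 1000)
= 3351.8673 MJ

3351.8673 MJ


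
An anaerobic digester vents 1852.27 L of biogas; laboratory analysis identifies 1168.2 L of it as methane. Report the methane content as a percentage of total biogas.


CH4% = V_CH4 / V_total * 100
= 1168.2 / 1852.27 * 100
= 63.0686%

63.0686%


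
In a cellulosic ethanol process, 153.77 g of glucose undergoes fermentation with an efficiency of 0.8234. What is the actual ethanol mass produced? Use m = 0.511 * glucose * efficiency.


Actual ethanol: m = 0.511 * 153.77 * 0.8234
m = 64.6999 g

64.6999 g


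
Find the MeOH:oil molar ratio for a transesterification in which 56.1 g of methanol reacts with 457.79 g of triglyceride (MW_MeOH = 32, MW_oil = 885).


Molar ratio = n_MeOH / n_oil = (MeOH/32) / (oil/885) = (MeOH * 885) / (32 * oil)
= (56.1 * 885) / (32 * 457.79)
= 3.3891

3.3891


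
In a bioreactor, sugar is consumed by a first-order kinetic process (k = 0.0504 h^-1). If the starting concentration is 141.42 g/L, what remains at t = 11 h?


S = S0 * exp(-k * t)
S = 141.42 * exp(-0.0504 * 11)
S = 81.2340 g/L

81.2340 g/L


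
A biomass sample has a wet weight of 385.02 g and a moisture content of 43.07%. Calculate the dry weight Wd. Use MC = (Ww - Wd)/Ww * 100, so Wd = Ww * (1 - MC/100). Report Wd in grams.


Wd = Ww * (1 - MC/100)
= 385.02 * (1 - 43.07/100)
= 219.1919 g

219.1919 g


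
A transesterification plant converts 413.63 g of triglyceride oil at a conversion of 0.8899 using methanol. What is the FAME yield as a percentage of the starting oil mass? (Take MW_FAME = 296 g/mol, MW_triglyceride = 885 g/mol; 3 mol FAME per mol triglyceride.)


m_FAME = oil * conv * (3 * 296 / 885) = oil * conv * (888/885)
= 413.63 * 0.8899 * 888 / 885
= 369.3371 g
Y = m_FAME / oil * 100 = conv * (888/885) * 100
= 0.8899 * 888 / 885 * 100
= 89.29%

89.29%


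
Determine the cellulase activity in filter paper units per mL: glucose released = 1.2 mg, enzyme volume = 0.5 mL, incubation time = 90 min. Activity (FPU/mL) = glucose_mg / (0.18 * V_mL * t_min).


Activity = glucose_mg / (0.18 mg/umol * V_mL * t_min)
= 1.2 / (0.18 * 0.5 * 90)
= 0.1481 FPU/mL

0.1481 FPU/mL


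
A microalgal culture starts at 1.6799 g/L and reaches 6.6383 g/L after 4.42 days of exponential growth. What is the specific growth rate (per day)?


mu = ln(X2/X1) / dt
= ln(6.6383/1.6799) / 4.42
= 0.3109 per day

0.3109 per day


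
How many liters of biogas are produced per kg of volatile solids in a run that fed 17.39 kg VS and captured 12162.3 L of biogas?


Y = V / VS
= 12162.3 / 17.39
= 699.3847 L/kg VS

699.3847 L/kg VS


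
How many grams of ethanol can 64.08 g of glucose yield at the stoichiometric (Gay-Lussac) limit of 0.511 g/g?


Theoretical ethanol yield: m_EtOH = 0.511 * m_glucose
m_EtOH = 0.511 * 64.08 = 32.7449 g

32.7449 g


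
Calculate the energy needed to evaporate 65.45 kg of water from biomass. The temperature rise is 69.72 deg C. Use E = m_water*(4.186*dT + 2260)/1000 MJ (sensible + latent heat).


E = m_water * (4.186 * dT + 2260) / 1000
= 65.45 * (4.186 * 69.72 + 2260) / 1000
= 167.0184 MJ

167.0184 MJ


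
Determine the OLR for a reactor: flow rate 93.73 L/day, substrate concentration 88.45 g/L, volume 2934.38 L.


OLR = Q * S / V
= 93.73 * 88.45 / 2934.38
= 2.8253 g/L/day

2.8253 g/L/day


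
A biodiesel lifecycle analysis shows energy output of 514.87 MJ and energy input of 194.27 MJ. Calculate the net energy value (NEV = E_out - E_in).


NEV = E_out - E_in
= 514.87 - 194.27
= 320.6000 MJ

320.6000 MJ


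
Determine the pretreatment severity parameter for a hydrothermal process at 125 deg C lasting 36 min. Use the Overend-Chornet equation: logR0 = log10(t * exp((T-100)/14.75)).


logR0 = log10(t * exp((T - 100) / 14.75))
= log10(36 * exp((125 - 100) / 14.75))
= 2.2924

2.2924
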